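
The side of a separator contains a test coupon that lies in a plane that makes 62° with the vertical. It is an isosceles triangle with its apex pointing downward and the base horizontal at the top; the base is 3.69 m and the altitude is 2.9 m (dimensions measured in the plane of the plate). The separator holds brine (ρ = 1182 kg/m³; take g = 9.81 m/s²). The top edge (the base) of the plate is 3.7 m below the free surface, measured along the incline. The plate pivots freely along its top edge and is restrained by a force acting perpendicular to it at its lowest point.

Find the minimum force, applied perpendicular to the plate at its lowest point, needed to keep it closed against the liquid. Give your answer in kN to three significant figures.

P ≈ 50.0 kN

γ = ρg = 1182 × 9.81 / 1000 = 11.59542 kN/m³.
The plate makes 62° with the vertical, i.e. θ = 90° − 62° = 28° to the horizontal. Measuring y along the incline from the free-surface line, vertical depth h = y·sinθ with sinθ = 0.469472.
With the apex down, the centroid sits h/3 = 2.9/3 = 0.966667 m below the base (the top edge), so y_c = 3.7 + 0.966667 = 4.66667 m and h_c = 4.66667 × 0.469472 = 2.19087 m.
A = ½ × 3.69 × 2.9 = 5.3505 m².
Resultant F = γ·h_c·A = 11.59542 × 2.19087 × 5.3505 = 135.924 kN.
I_c = b·h³/36 = 3.69 × 2.9³/36 = 2.49987 m⁴.
Centre of pressure: y_p = y_c + I_c/(y_c·A) = 4.66667 + 2.49987/(4.66667 × 5.3505) = 4.66667 + 0.100119 = 4.76679 m along the plane.
The resultant acts 0.966667 + 0.100119 = 1.06679 m (along the plate) below the hinge at the top edge, so the moment about the hinge is M = F × 1.06679 = 135.924 × 1.06679 = 145.002 kN·m.
A normal force at the bottom, 2.9 m from the hinge, must supply this moment: P = 145.002/2.9 = 50.0007 kN.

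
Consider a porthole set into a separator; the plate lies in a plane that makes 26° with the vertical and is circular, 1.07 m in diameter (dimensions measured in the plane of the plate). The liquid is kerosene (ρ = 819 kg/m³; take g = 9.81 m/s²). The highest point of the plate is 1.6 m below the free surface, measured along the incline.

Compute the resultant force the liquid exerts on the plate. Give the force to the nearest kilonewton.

F ≈ 14 kN

γ = ρg = 819 × 9.81 / 1000 = 8.03439 kN/m³.
The plate makes 26° with the vertical, i.e. θ = 90° − 26° = 64° to the horizontal. Measuring y along the incline from the free-surface line, vertical depth h = y·sinθ with sinθ = 0.898794.
The centroid is at the centre, 0.535 m below the top of the plate, so y_c = 1.6 + 0.535 = 2.135 m and h_c = 2.135 × 0.898794 = 1.91893 m.
A = π(0.535)² = 0.899202 m².
Resultant F = γ·h_c·A = 8.03439 × 1.91893 × 0.899202 = 13.8634 kN.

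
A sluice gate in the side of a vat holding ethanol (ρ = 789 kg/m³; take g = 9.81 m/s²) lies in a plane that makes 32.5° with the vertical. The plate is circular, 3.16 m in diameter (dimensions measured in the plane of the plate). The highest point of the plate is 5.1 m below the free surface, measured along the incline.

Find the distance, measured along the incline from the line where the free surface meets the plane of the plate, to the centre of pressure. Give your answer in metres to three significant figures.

γ = ρg = 789 × 9.81 / 1000 = 7.74009 kN/m³.
The plate makes 32.5° with the vertical, i.e. θ = 90° − 32.5° = 57.5° to the horizontal. Measuring y along the incline from the free-surface line, vertical depth h = y·sinθ with sinθ = 0.843391.
The centroid is at the centre, 1.58 m below the top of the plate, so y_c = 5.1 + 1.58 = 6.68 m and h_c = 6.68 × 0.843391 = 5.63385 m.
A = π(1.58)² = 7.84267 m².
Resultant F = γ·h_c·A = 7.74009 × 5.63385 × 7.84267 = 341.991 kN.
I_c = πr⁴/4 = π × 1.58⁴/4 = 4.89461 m⁴.
Centre of pressure: y_p = y_c + I_c/(y_c·A) = 6.68 + 4.89461/(6.68 × 7.84267) = 6.68 + 0.0934281 = 6.77343 m along the plane.

y_p = 6.77 m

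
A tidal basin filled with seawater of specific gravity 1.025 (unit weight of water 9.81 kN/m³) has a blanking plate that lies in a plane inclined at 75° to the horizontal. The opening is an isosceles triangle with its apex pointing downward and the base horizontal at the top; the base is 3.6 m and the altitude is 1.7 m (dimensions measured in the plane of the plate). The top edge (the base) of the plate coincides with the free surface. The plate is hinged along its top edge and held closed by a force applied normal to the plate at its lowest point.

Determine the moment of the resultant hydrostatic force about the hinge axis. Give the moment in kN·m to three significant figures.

M ≈ 14.3 kN·m

γ = 1.025 × 9.81 = 10.05525 kN/m³.
Let θ = 75° be the plate's angle to the horizontal; measure y along the incline from where the plane meets the free surface. Vertical depth h = y·sinθ with sinθ = 0.965926.
With the apex down, the centroid sits h/3 = 1.7/3 = 0.566667 m below the base (the top edge), so y_c = 0.566667 m and h_c = 0.566667 × 0.965926 = 0.547358 m.
A = ½ × 3.6 × 1.7 = 3.06 m².
Resultant F = γ·h_c·A = 10.05525 × 0.547358 × 3.06 = 16.8417 kN.
I_c = b·h³/36 = 3.6 × 1.7³/36 = 0.4913 m⁴.
Centre of pressure: y_p = y_c + I_c/(y_c·A) = 0.566667 + 0.4913/(0.566667 × 3.06) = 0.566667 + 0.283333 = 0.85 m along the plane.
The resultant acts 0.566667 + 0.283333 = 0.85 m (along the plate) below the hinge at the top edge, so the moment about the hinge is M = F × 0.85 = 16.8417 × 0.85 = 14.3154 kN·m.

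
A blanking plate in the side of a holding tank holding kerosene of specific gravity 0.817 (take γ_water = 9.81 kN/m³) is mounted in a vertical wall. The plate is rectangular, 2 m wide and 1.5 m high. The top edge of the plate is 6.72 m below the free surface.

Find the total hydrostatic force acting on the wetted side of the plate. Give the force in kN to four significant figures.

F ≈ 179.6 kN

γ = 0.817 × 9.81 = 8.01477 kN/m³.
The centroid lies 1.5/2 = 0.75 m below the top edge, so the centroid depth is h_c = 6.72 + 0.75 = 7.47 m.
A = 2 × 1.5 = 3 m².
Resultant F = γ·h_c·A = 8.01477 × 7.47 × 3 = 179.611 kN.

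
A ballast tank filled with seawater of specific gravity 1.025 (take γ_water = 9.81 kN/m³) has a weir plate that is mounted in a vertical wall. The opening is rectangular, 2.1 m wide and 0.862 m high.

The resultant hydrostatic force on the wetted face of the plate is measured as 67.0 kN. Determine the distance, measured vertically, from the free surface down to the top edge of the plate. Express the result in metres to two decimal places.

d_top ≈ 3.25 m

γ = 1.025 × 9.81 = 10.05525 kN/m³.
A = 2.1 × 0.862 = 1.8102 m².
From F = γ·h_c·A, the centroid depth is h_c = 67.0/(10.05525 × 1.8102) = 3.68091 m.
The centroid lies 0.862/2 = 0.431 m below the top edge, so the top edge sits at h_top = 3.68091 − 0.431 = 3.24991 m below the surface.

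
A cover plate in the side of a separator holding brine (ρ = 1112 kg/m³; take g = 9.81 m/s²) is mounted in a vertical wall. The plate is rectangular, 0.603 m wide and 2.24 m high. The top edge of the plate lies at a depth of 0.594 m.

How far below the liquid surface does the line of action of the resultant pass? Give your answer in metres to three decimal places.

h_p = 1.958 m

γ = ρg = 1112 × 9.81 / 1000 = 10.90872 kN/m³.
The centroid lies 2.24/2 = 1.12 m below the top edge, so the centroid depth is h_c = 0.594 + 1.12 = 1.714 m.
A = 0.603 × 2.24 = 1.35072 m².
Resultant F = γ·h_c·A = 10.90872 × 1.714 × 1.35072 = 25.2551 kN.
I_c = b·h³/12 = 0.603 × 2.24³/12 = 0.564781 m⁴.
Centre of pressure: y_p = y_c + I_c/(y_c·A) = 1.714 + 0.564781/(1.714 × 1.35072) = 1.714 + 0.243952 = 1.95795 m along the plane.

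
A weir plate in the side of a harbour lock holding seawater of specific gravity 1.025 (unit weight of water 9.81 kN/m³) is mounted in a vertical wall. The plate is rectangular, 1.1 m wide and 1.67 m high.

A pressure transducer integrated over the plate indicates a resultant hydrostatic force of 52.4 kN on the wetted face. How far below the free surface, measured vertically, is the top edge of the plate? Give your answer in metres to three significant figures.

γ = 1.025 × 9.81 = 10.05525 kN/m³.
A = 1.1 × 1.67 = 1.837 m².
From F = γ·h_c·A, the centroid depth is h_c = 52.4/(10.05525 × 1.837) = 2.8368 m.
The centroid lies 1.67/2 = 0.835 m below the top edge, so the top edge sits at h_top = 2.8368 − 0.835 = 2.0018 m below the surface.

d_top ≈ 2.00 m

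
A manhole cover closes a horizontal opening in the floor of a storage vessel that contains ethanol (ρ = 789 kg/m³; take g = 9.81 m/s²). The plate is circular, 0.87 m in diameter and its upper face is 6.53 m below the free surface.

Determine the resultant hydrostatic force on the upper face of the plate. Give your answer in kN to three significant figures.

γ = ρg = 789 × 9.81 / 1000 = 7.74009 kN/m³.
The plate is horizontal, so pressure is uniform at p = γ·h = 7.74009 × 6.53 = 50.5428 kN/m².
A = π(0.435)² = 0.594468 m².
F = p·A = 50.5428 × 0.594468 = 30.0461 kN.

F ≈ 30.0 kN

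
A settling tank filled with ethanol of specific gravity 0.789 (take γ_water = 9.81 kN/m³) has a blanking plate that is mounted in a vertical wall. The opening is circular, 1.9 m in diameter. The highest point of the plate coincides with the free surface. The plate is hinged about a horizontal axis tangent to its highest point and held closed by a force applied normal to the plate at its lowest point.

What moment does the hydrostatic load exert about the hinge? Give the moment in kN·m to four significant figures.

γ = 0.789 × 9.81 = 7.74009 kN/m³.
The centroid is at the centre, 0.95 m below the top of the plate, so the centroid depth is h_c = 0.95 m.
A = π(0.95)² = 2.83529 m².
Resultant F = γ·h_c·A = 7.74009 × 0.95 × 2.83529 = 20.8481 kN.
I_c = πr⁴/4 = π × 0.95⁴/4 = 0.639712 m⁴.
Centre of pressure: y_p = y_c + I_c/(y_c·A) = 0.95 + 0.639712/(0.95 × 2.83529) = 0.95 + 0.2375 = 1.1875 m along the plane.
The resultant acts 0.95 + 0.2375 = 1.1875 m (along the plate) below the hinge at the top edge, so the moment about the hinge is M = F × 1.1875 = 20.8481 × 1.1875 = 24.7571 kN·m.

M ≈ 24.76 kN·m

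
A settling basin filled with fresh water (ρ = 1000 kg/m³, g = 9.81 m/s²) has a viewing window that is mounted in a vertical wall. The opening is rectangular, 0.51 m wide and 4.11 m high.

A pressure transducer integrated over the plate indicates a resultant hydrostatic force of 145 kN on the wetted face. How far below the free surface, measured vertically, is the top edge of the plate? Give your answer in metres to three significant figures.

d_top ≈ 5.00 m

γ = ρg = 1000 × 9.81 = 9810 N/m³ = 9.81 kN/m³.
A = 0.51 × 4.11 = 2.0961 m².
From F = γ·h_c·A, the centroid depth is h_c = 145/(9.81 × 2.0961) = 7.05159 m.
The centroid lies 4.11/2 = 2.055 m below the top edge, so the top edge sits at h_top = 7.05159 − 2.055 = 4.99659 m below the surface.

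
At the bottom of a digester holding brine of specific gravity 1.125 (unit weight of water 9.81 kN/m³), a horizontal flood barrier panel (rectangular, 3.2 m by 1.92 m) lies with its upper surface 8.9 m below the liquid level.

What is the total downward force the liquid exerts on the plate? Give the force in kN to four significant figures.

γ = 1.125 × 9.81 = 11.03625 kN/m³.
The plate is horizontal, so pressure is uniform at p = γ·h = 11.03625 × 8.9 = 98.2226 kN/m².
A = 3.2 × 1.92 = 6.144 m².
F = p·A = 98.2226 × 6.144 = 603.48 kN.

F ≈ 603.5 kN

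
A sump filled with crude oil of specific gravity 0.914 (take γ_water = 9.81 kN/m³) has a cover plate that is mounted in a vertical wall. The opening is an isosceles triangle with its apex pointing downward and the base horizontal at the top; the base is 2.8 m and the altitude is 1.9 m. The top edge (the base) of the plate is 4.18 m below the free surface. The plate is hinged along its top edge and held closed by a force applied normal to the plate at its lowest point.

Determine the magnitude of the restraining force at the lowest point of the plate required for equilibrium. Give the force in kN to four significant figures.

γ = 0.914 × 9.81 = 8.96634 kN/m³.
With the apex down, the centroid sits h/3 = 1.9/3 = 0.633333 m below the base (the top edge), so the centroid depth is h_c = 4.18 + 0.633333 = 4.81333 m.
A = ½ × 2.8 × 1.9 = 2.66 m².
Resultant F = γ·h_c·A = 8.96634 × 4.81333 × 2.66 = 114.8 kN.
I_c = b·h³/36 = 2.8 × 1.9³/36 = 0.533478 m⁴.
Centre of pressure: y_p = y_c + I_c/(y_c·A) = 4.81333 + 0.533478/(4.81333 × 2.66) = 4.81333 + 0.0416667 = 4.855 m along the plane.
The resultant acts 0.633333 + 0.0416667 = 0.675 m (along the plate) below the hinge at the top edge, so the moment about the hinge is M = F × 0.675 = 114.8 × 0.675 = 77.49 kN·m.
A normal force at the bottom, 1.9 m from the hinge, must supply this moment: P = 77.49/1.9 = 40.7842 kN.

P ≈ 40.78 kN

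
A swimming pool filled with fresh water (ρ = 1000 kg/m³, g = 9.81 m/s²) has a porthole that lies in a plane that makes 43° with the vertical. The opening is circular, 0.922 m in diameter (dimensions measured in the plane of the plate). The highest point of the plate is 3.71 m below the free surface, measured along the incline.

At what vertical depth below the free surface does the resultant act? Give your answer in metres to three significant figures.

γ = ρg = 1000 × 9.81 = 9810 N/m³ = 9.81 kN/m³.
The plate makes 43° with the vertical, i.e. θ = 90° − 43° = 47° to the horizontal. Measuring y along the incline from the free-surface line, vertical depth h = y·sinθ with sinθ = 0.731354.
The centroid is at the centre, 0.461 m below the top of the plate, so y_c = 3.71 + 0.461 = 4.171 m and h_c = 4.171 × 0.731354 = 3.05048 m.
A = π(0.461)² = 0.667654 m².
Resultant F = γ·h_c·A = 9.81 × 3.05048 × 0.667654 = 19.9797 kN.
I_c = πr⁴/4 = π × 0.461⁴/4 = 0.0354726 m⁴.
Centre of pressure: y_p = y_c + I_c/(y_c·A) = 4.171 + 0.0354726/(4.171 × 0.667654) = 4.171 + 0.012738 = 4.18374 m along the plane.
Vertically, h_p = y_p·sinθ = 4.18374 × 0.731354 = 3.05979 m.

h_p = 3.06 m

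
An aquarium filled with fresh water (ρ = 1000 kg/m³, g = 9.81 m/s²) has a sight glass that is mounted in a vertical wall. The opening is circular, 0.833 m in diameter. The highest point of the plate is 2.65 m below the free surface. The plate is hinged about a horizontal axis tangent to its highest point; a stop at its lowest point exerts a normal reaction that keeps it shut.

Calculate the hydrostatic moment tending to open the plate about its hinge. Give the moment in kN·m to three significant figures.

M ≈ 7.06 kN·m

γ = ρg = 1000 × 9.81 = 9810 N/m³ = 9.81 kN/m³.
The centroid is at the centre, 0.4165 m below the top of the plate, so the centroid depth is h_c = 2.65 + 0.4165 = 3.0665 m.
A = π(0.4165)² = 0.544979 m².
Resultant F = γ·h_c·A = 9.81 × 3.0665 × 0.544979 = 16.3943 kN.
I_c = πr⁴/4 = π × 0.4165⁴/4 = 0.0236347 m⁴.
Centre of pressure: y_p = y_c + I_c/(y_c·A) = 3.0665 + 0.0236347/(3.0665 × 0.544979) = 3.0665 + 0.0141425 = 3.08064 m along the plane.
The resultant acts 0.4165 + 0.0141425 = 0.430642 m (along the plate) below the hinge at the top edge, so the moment about the hinge is M = F × 0.430642 = 16.3943 × 0.430642 = 7.06007 kN·m.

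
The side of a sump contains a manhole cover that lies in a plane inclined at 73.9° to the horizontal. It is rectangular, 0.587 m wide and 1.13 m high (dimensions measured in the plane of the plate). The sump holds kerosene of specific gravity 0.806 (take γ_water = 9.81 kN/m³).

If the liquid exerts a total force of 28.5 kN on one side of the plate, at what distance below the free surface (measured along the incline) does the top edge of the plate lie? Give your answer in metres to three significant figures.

γ = 0.806 × 9.81 = 7.90686 kN/m³.
A = 0.587 × 1.13 = 0.66331 m².
From F = γ·h_c·A, the centroid depth is h_c = 28.5/(7.90686 × 0.66331) = 5.43406 m.
Let θ = 73.9° be the plate's angle to the horizontal; measure y along the incline from where the plane meets the free surface. Vertical depth h = y·sinθ with sinθ = 0.960779.
Along the incline, y_c = h_c/sinθ = 5.43406/0.960779 = 5.65589 m.
The centroid lies 1.13/2 = 0.565 m below the top edge, so the top edge sits at y_top = 5.65589 − 0.565 = 5.09089 m along the incline.

y_top ≈ 5.09 m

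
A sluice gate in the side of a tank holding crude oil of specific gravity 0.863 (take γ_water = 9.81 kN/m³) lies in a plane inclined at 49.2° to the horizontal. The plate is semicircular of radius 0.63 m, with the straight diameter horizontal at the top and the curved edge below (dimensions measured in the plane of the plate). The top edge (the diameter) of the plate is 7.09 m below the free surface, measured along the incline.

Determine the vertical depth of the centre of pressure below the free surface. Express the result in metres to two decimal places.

γ = 0.863 × 9.81 = 8.46603 kN/m³.
Let θ = 49.2° be the plate's angle to the horizontal; measure y along the incline from where the plane meets the free surface. Vertical depth h = y·sinθ with sinθ = 0.756995.
The centroid of a semicircle lies 4r/(3π) = 0.26738 m from the diameter, here below the top edge, so y_c = 7.09 + 0.26738 = 7.35738 m and h_c = 7.35738 × 0.756995 = 5.5695 m.
A = πr²/2 = π × 0.63²/2 = 0.623449 m².
Resultant F = γ·h_c·A = 8.46603 × 5.5695 × 0.623449 = 29.3966 kN.
I_c = (π/8 − 8/(9π))·r⁴ = 0.109757 × 0.63⁴ = 0.01729 m⁴.
Centre of pressure: y_p = y_c + I_c/(y_c·A) = 7.35738 + 0.01729/(7.35738 × 0.623449) = 7.35738 + 0.00376939 = 7.36115 m along the plane.
Vertically, h_p = y_p·sinθ = 7.36115 × 0.756995 = 5.57235 m.

h_p = 5.57 m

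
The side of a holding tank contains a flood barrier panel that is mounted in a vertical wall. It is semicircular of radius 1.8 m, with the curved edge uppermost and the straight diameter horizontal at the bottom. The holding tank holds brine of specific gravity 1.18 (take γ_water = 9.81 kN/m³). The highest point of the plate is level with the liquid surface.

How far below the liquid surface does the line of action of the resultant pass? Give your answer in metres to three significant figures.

γ = 1.18 × 9.81 = 11.5758 kN/m³.
The centroid lies 4r/(3π) = 0.763944 m above the diameter, so r − 4r/(3π) = 1.8 − 0.763944 = 1.03606 m below the topmost point, so the centroid depth is h_c = 1.03606 m.
A = πr²/2 = π × 1.8²/2 = 5.08938 m².
Resultant F = γ·h_c·A = 11.5758 × 1.03606 × 5.08938 = 61.0381 kN.
I_c = (π/8 − 8/(9π))·r⁴ = 0.109757 × 1.8⁴ = 1.15219 m⁴.
Centre of pressure: y_p = y_c + I_c/(y_c·A) = 1.03606 + 1.15219/(1.03606 × 5.08938) = 1.03606 + 0.218512 = 1.25457 m along the plane.

h_p = 1.25 m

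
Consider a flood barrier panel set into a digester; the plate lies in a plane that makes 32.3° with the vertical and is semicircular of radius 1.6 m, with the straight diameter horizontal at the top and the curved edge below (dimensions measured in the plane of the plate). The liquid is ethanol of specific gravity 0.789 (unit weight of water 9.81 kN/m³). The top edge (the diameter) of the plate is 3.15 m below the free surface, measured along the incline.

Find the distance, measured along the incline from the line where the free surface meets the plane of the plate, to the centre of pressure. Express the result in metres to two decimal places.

y_p = 3.88 m

γ = 0.789 × 9.81 = 7.74009 kN/m³.
The plate makes 32.3° with the vertical, i.e. θ = 90° − 32.3° = 57.7° to the horizontal. Measuring y along the incline from the free-surface line, vertical depth h = y·sinθ with sinθ = 0.845262.
The centroid of a semicircle lies 4r/(3π) = 0.679061 m from the diameter, here below the top edge, so y_c = 3.15 + 0.679061 = 3.82906 m and h_c = 3.82906 × 0.845262 = 3.23656 m.
A = πr²/2 = π × 1.6²/2 = 4.02124 m².
Resultant F = γ·h_c·A = 7.74009 × 3.23656 × 4.02124 = 100.737 kN.
I_c = (π/8 − 8/(9π))·r⁴ = 0.109757 × 1.6⁴ = 0.719303 m⁴.
Centre of pressure: y_p = y_c + I_c/(y_c·A) = 3.82906 + 0.719303/(3.82906 × 4.02124) = 3.82906 + 0.0467154 = 3.87578 m along the plane.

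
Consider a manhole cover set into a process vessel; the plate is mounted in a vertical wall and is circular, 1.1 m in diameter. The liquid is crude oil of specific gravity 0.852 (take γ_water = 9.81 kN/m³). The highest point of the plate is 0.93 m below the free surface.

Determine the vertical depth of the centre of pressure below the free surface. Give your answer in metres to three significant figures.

γ = 0.852 × 9.81 = 8.35812 kN/m³.
The centroid is at the centre, 0.55 m below the top of the plate, so the centroid depth is h_c = 0.93 + 0.55 = 1.48 m.
A = π(0.55)² = 0.950332 m².
Resultant F = γ·h_c·A = 8.35812 × 1.48 × 0.950332 = 11.7556 kN.
I_c = πr⁴/4 = π × 0.55⁴/4 = 0.0718688 m⁴.
Centre of pressure: y_p = y_c + I_c/(y_c·A) = 1.48 + 0.0718688/(1.48 × 0.950332) = 1.48 + 0.0510979 = 1.5311 m along the plane.

h_p = 1.53 m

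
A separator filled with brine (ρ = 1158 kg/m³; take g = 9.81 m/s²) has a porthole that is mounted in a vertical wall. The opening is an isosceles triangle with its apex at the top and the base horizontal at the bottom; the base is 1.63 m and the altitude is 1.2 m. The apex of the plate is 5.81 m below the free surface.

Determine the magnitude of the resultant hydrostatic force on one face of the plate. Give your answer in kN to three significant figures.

γ = ρg = 1158 × 9.81 / 1000 = 11.35998 kN/m³.
With the apex up, the centroid sits 2h/3 = 2 × 1.2/3 = 0.8 m below the apex, so the centroid depth is h_c = 5.81 + 0.8 = 6.61 m.
A = ½ × 1.63 × 1.2 = 0.978 m².
Resultant F = γ·h_c·A = 11.35998 × 6.61 × 0.978 = 73.4375 kN.

F ≈ 73.4 kN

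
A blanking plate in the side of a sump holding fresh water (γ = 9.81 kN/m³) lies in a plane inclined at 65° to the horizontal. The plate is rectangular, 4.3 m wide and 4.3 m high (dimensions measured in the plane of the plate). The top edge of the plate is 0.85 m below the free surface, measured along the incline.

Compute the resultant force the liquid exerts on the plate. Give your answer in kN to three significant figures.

F ≈ 493 kN

γ = 9.81 kN/m³.
Let θ = 65° be the plate's angle to the horizontal; measure y along the incline from where the plane meets the free surface. Vertical depth h = y·sinθ with sinθ = 0.906308.
The centroid lies 4.3/2 = 2.15 m below the top edge, so y_c = 0.85 + 2.15 = 3 m and h_c = 3 × 0.906308 = 2.71892 m.
A = 4.3 × 4.3 = 18.49 m².
Resultant F = γ·h_c·A = 9.81 × 2.71892 × 18.49 = 493.176 kN.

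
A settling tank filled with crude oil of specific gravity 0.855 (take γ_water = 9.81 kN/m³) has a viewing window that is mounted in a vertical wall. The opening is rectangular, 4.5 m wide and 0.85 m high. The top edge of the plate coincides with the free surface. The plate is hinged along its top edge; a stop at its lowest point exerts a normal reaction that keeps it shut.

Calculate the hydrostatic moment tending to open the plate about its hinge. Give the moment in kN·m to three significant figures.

γ = 0.855 × 9.81 = 8.38755 kN/m³.
The centroid lies 0.85/2 = 0.425 m below the top edge, so the centroid depth is h_c = 0.425 m.
A = 4.5 × 0.85 = 3.825 m².
Resultant F = γ·h_c·A = 8.38755 × 0.425 × 3.825 = 13.635 kN.
I_c = b·h³/12 = 4.5 × 0.85³/12 = 0.230297 m⁴.
Centre of pressure: y_p = y_c + I_c/(y_c·A) = 0.425 + 0.230297/(0.425 × 3.825) = 0.425 + 0.141667 = 0.566667 m along the plane.
The resultant acts 0.425 + 0.141667 = 0.566667 m (along the plate) below the hinge at the top edge, so the moment about the hinge is M = F × 0.566667 = 13.635 × 0.566667 = 7.7265 kN·m.

M ≈ 7.73 kN·m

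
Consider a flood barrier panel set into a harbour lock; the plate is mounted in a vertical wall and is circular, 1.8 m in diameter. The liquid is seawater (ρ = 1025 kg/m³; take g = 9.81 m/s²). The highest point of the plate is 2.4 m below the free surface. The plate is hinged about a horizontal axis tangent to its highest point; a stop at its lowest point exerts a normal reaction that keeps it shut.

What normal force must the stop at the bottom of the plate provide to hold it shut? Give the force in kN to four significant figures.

P ≈ 45.10 kN

γ = ρg = 1025 × 9.81 / 1000 = 10.05525 kN/m³.
The centroid is at the centre, 0.9 m below the top of the plate, so the centroid depth is h_c = 2.4 + 0.9 = 3.3 m.
A = π(0.9)² = 2.54469 m².
Resultant F = γ·h_c·A = 10.05525 × 3.3 × 2.54469 = 84.4387 kN.
I_c = πr⁴/4 = π × 0.9⁴/4 = 0.5153 m⁴.
Centre of pressure: y_p = y_c + I_c/(y_c·A) = 3.3 + 0.5153/(3.3 × 2.54469) = 3.3 + 0.0613637 = 3.36136 m along the plane.
The resultant acts 0.9 + 0.0613637 = 0.961364 m (along the plate) below the hinge at the top edge, so the moment about the hinge is M = F × 0.961364 = 84.4387 × 0.961364 = 81.1763 kN·m.
A normal force at the bottom, 1.8 m from the hinge, must supply this moment: P = 81.1763/1.8 = 45.0979 kN.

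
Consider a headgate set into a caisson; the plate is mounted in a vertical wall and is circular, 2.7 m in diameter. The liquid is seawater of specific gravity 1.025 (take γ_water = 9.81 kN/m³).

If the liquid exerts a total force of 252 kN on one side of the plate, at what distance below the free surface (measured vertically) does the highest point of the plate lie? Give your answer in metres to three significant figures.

γ = 1.025 × 9.81 = 10.05525 kN/m³.
A = π(1.35)² = 5.72555 m².
From F = γ·h_c·A, the centroid depth is h_c = 252/(10.05525 × 5.72555) = 4.37714 m.
The centroid is at the centre, 1.35 m below the top of the plate, so the highest point sits at h_top = 4.37714 − 1.35 = 3.02714 m below the surface.

d_top ≈ 3.03 m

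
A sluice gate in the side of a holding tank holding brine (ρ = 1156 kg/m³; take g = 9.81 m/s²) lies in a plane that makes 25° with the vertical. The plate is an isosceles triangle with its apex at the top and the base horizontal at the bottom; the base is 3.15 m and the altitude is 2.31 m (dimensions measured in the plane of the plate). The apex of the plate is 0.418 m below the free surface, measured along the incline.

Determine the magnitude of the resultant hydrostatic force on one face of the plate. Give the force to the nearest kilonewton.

γ = ρg = 1156 × 9.81 / 1000 = 11.34036 kN/m³.
The plate makes 25° with the vertical, i.e. θ = 90° − 25° = 65° to the horizontal. Measuring y along the incline from the free-surface line, vertical depth h = y·sinθ with sinθ = 0.906308.
With the apex up, the centroid sits 2h/3 = 2 × 2.31/3 = 1.54 m below the apex, so y_c = 0.418 + 1.54 = 1.958 m and h_c = 1.958 × 0.906308 = 1.77455 m.
A = ½ × 3.15 × 2.31 = 3.63825 m².
Resultant F = γ·h_c·A = 11.34036 × 1.77455 × 3.63825 = 73.2163 kN.

F ≈ 73 kN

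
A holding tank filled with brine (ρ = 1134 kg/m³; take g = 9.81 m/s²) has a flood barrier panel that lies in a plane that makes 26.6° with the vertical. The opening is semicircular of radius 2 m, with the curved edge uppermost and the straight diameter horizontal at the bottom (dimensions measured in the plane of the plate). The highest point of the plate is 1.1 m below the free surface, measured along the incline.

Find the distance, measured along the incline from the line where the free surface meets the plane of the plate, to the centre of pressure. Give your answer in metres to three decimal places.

γ = ρg = 1134 × 9.81 / 1000 = 11.12454 kN/m³.
The plate makes 26.6° with the vertical, i.e. θ = 90° − 26.6° = 63.4° to the horizontal. Measuring y along the incline from the free-surface line, vertical depth h = y·sinθ with sinθ = 0.894154.
The centroid lies 4r/(3π) = 0.848826 m above the diameter, so r − 4r/(3π) = 2 − 0.848826 = 1.15117 m below the topmost point, so y_c = 1.1 + 1.15117 = 2.25117 m and h_c = 2.25117 × 0.894154 = 2.01289 m.
A = πr²/2 = π × 2²/2 = 6.28319 m².
Resultant F = γ·h_c·A = 11.12454 × 2.01289 × 6.28319 = 140.696 kN.
I_c = (π/8 − 8/(9π))·r⁴ = 0.109757 × 2⁴ = 1.75611 m⁴.
Centre of pressure: y_p = y_c + I_c/(y_c·A) = 2.25117 + 1.75611/(2.25117 × 6.28319) = 2.25117 + 0.124155 = 2.37533 m along the plane.

y_p = 2.375 m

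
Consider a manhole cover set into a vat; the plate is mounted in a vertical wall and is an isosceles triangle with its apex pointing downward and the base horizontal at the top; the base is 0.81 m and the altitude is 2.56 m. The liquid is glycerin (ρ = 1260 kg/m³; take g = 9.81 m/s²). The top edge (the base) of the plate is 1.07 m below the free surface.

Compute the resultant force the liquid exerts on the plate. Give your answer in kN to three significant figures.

γ = ρg = 1260 × 9.81 / 1000 = 12.3606 kN/m³.
With the apex down, the centroid sits h/3 = 2.56/3 = 0.853333 m below the base (the top edge), so the centroid depth is h_c = 1.07 + 0.853333 = 1.92333 m.
A = ½ × 0.81 × 2.56 = 1.0368 m².
Resultant F = γ·h_c·A = 12.3606 × 1.92333 × 1.0368 = 24.6484 kN.

F ≈ 24.6 kN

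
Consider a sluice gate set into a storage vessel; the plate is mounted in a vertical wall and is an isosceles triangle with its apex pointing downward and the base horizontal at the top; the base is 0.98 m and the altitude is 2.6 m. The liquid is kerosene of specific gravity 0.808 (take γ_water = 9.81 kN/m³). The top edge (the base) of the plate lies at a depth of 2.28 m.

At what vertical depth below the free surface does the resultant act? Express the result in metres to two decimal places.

γ = 0.808 × 9.81 = 7.92648 kN/m³.
With the apex down, the centroid sits h/3 = 2.6/3 = 0.866667 m below the base (the top edge), so the centroid depth is h_c = 2.28 + 0.866667 = 3.14667 m.
A = ½ × 0.98 × 2.6 = 1.274 m².
Resultant F = γ·h_c·A = 7.92648 × 3.14667 × 1.274 = 31.7761 kN.
I_c = b·h³/36 = 0.98 × 2.6³/36 = 0.478458 m⁴.
Centre of pressure: y_p = y_c + I_c/(y_c·A) = 3.14667 + 0.478458/(3.14667 × 1.274) = 3.14667 + 0.11935 = 3.26602 m along the plane.

h_p = 3.27 m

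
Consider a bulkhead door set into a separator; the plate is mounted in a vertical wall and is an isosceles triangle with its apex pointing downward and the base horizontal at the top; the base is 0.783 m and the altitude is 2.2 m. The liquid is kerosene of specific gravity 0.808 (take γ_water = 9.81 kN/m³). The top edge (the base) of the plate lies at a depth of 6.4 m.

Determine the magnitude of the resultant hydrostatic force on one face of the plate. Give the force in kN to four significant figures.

γ = 0.808 × 9.81 = 7.92648 kN/m³.
With the apex down, the centroid sits h/3 = 2.2/3 = 0.733333 m below the base (the top edge), so the centroid depth is h_c = 6.4 + 0.733333 = 7.13333 m.
A = ½ × 0.783 × 2.2 = 0.8613 m².
Resultant F = γ·h_c·A = 7.92648 × 7.13333 × 0.8613 = 48.6998 kN.

F ≈ 48.70 kN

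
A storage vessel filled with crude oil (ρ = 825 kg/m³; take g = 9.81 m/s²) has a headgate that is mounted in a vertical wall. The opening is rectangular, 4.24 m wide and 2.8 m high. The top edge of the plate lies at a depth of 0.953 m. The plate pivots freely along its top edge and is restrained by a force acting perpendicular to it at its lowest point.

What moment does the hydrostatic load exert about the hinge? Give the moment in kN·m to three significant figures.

γ = ρg = 825 × 9.81 / 1000 = 8.09325 kN/m³.
The centroid lies 2.8/2 = 1.4 m below the top edge, so the centroid depth is h_c = 0.953 + 1.4 = 2.353 m.
A = 4.24 × 2.8 = 11.872 m².
Resultant F = γ·h_c·A = 8.09325 × 2.353 × 11.872 = 226.083 kN.
I_c = b·h³/12 = 4.24 × 2.8³/12 = 7.75637 m⁴.
Centre of pressure: y_p = y_c + I_c/(y_c·A) = 2.353 + 7.75637/(2.353 × 11.872) = 2.353 + 0.27766 = 2.63066 m along the plane.
The resultant acts 1.4 + 0.27766 = 1.67766 m (along the plate) below the hinge at the top edge, so the moment about the hinge is M = F × 1.67766 = 226.083 × 1.67766 = 379.29 kN·m.

M ≈ 379 kN·m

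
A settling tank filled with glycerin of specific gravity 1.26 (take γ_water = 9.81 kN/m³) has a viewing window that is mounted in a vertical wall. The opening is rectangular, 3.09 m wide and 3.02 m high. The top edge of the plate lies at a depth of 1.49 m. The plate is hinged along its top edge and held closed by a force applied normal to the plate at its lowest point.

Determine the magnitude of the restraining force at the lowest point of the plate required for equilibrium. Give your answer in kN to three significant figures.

γ = 1.26 × 9.81 = 12.3606 kN/m³.
The centroid lies 3.02/2 = 1.51 m below the top edge, so the centroid depth is h_c = 1.49 + 1.51 = 3 m.
A = 3.09 × 3.02 = 9.3318 m².
Resultant F = γ·h_c·A = 12.3606 × 3 × 9.3318 = 346.04 kN.
I_c = b·h³/12 = 3.09 × 3.02³/12 = 7.09248 m⁴.
Centre of pressure: y_p = y_c + I_c/(y_c·A) = 3 + 7.09248/(3 × 9.3318) = 3 + 0.253344 = 3.25334 m along the plane.
The resultant acts 1.51 + 0.253344 = 1.76334 m (along the plate) below the hinge at the top edge, so the moment about the hinge is M = F × 1.76334 = 346.04 × 1.76334 = 610.186 kN·m.
A normal force at the bottom, 3.02 m from the hinge, must supply this moment: P = 610.186/3.02 = 202.048 kN.

P ≈ 202 kN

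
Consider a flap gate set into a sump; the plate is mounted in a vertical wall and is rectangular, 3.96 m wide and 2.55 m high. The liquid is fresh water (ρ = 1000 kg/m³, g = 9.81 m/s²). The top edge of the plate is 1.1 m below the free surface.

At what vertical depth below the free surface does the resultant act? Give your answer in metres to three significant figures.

γ = ρg = 1000 × 9.81 = 9810 N/m³ = 9.81 kN/m³.
The centroid lies 2.55/2 = 1.275 m below the top edge, so the centroid depth is h_c = 1.1 + 1.275 = 2.375 m.
A = 3.96 × 2.55 = 10.098 m².
Resultant F = γ·h_c·A = 9.81 × 2.375 × 10.098 = 235.271 kN.
I_c = b·h³/12 = 3.96 × 2.55³/12 = 5.47185 m⁴.
Centre of pressure: y_p = y_c + I_c/(y_c·A) = 2.375 + 5.47185/(2.375 × 10.098) = 2.375 + 0.228158 = 2.60316 m along the plane.

h_p = 2.60 m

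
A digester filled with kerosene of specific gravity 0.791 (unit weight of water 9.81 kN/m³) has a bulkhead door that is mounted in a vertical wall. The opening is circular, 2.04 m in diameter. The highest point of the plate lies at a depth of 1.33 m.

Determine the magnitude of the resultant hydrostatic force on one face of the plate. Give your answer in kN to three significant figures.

γ = 0.791 × 9.81 = 7.75971 kN/m³.
The centroid is at the centre, 1.02 m below the top of the plate, so the centroid depth is h_c = 1.33 + 1.02 = 2.35 m.
A = π(1.02)² = 3.26851 m².
Resultant F = γ·h_c·A = 7.75971 × 2.35 × 3.26851 = 59.6023 kN.

F ≈ 59.6 kN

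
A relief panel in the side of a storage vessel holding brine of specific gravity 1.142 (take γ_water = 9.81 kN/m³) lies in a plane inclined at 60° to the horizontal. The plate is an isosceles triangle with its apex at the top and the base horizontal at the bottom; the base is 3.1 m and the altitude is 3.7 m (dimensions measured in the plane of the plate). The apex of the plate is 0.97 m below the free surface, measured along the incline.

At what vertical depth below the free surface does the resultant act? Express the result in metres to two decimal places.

γ = 1.142 × 9.81 = 11.20302 kN/m³.
Let θ = 60° be the plate's angle to the horizontal; measure y along the incline from where the plane meets the free surface. Vertical depth h = y·sinθ with sinθ = 0.866025.
With the apex up, the centroid sits 2h/3 = 2 × 3.7/3 = 2.46667 m below the apex, so y_c = 0.97 + 2.46667 = 3.43667 m and h_c = 3.43667 × 0.866025 = 2.97624 m.
A = ½ × 3.1 × 3.7 = 5.735 m².
Resultant F = γ·h_c·A = 11.20302 × 2.97624 × 5.735 = 191.221 kN.
I_c = b·h³/36 = 3.1 × 3.7³/36 = 4.36179 m⁴.
Centre of pressure: y_p = y_c + I_c/(y_c·A) = 3.43667 + 4.36179/(3.43667 × 5.735) = 3.43667 + 0.221306 = 3.65798 m along the plane.
Vertically, h_p = y_p·sinθ = 3.65798 × 0.866025 = 3.1679 m.

h_p = 3.17 m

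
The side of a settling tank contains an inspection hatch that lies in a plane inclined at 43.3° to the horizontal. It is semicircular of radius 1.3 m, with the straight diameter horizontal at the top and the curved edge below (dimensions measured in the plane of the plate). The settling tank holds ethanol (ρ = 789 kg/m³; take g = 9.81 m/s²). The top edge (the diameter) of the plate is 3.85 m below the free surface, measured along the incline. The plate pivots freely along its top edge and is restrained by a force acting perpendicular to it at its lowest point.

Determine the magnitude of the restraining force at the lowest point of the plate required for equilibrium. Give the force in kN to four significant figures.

P ≈ 27.61 kN

γ = ρg = 789 × 9.81 / 1000 = 7.74009 kN/m³.
Let θ = 43.3° be the plate's angle to the horizontal; measure y along the incline from where the plane meets the free surface. Vertical depth h = y·sinθ with sinθ = 0.685818.
The centroid of a semicircle lies 4r/(3π) = 0.551737 m from the diameter, here below the top edge, so y_c = 3.85 + 0.551737 = 4.40174 m and h_c = 4.40174 × 0.685818 = 3.01879 m.
A = πr²/2 = π × 1.3²/2 = 2.65465 m².
Resultant F = γ·h_c·A = 7.74009 × 3.01879 × 2.65465 = 62.0278 kN.
I_c = (π/8 − 8/(9π))·r⁴ = 0.109757 × 1.3⁴ = 0.313477 m⁴.
Centre of pressure: y_p = y_c + I_c/(y_c·A) = 4.40174 + 0.313477/(4.40174 × 2.65465) = 4.40174 + 0.0268271 = 4.42857 m along the plane.
The resultant acts 0.551737 + 0.0268271 = 0.578564 m (along the plate) below the hinge at the top edge, so the moment about the hinge is M = F × 0.578564 = 62.0278 × 0.578564 = 35.8871 kN·m.
A normal force at the bottom, 1.3 m from the hinge, must supply this moment: P = 35.8871/1.3 = 27.6055 kN.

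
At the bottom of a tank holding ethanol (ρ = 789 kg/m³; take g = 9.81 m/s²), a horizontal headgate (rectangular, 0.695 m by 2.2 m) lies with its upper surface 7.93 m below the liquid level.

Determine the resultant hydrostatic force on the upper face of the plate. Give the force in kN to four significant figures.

F ≈ 93.85 kN

γ = ρg = 789 × 9.81 / 1000 = 7.74009 kN/m³.
The plate is horizontal, so pressure is uniform at p = γ·h = 7.74009 × 7.93 = 61.3789 kN/m².
A = 0.695 × 2.2 = 1.529 m².
F = p·A = 61.3789 × 1.529 = 93.8483 kN.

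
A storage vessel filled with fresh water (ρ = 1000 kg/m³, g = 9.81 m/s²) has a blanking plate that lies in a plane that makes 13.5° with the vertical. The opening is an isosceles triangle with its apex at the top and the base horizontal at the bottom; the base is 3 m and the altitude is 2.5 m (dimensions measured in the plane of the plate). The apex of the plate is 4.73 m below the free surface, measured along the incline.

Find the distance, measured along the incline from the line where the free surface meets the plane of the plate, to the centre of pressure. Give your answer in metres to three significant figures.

γ = ρg = 1000 × 9.81 = 9810 N/m³ = 9.81 kN/m³.
The plate makes 13.5° with the vertical, i.e. θ = 90° − 13.5° = 76.5° to the horizontal. Measuring y along the incline from the free-surface line, vertical depth h = y·sinθ with sinθ = 0.972370.
With the apex up, the centroid sits 2h/3 = 2 × 2.5/3 = 1.66667 m below the apex, so y_c = 4.73 + 1.66667 = 6.39667 m and h_c = 6.39667 × 0.972370 = 6.21993 m.
A = ½ × 3 × 2.5 = 3.75 m².
Resultant F = γ·h_c·A = 9.81 × 6.21993 × 3.75 = 228.816 kN.
I_c = b·h³/36 = 3 × 2.5³/36 = 1.30208 m⁴.
Centre of pressure: y_p = y_c + I_c/(y_c·A) = 6.39667 + 1.30208/(6.39667 × 3.75) = 6.39667 + 0.0542816 = 6.45095 m along the plane.

y_p = 6.45 m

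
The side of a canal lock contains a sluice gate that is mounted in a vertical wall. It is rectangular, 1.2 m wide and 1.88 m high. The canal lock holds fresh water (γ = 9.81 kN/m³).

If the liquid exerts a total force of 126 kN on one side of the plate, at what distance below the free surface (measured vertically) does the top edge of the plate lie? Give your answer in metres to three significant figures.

γ = 9.81 kN/m³.
A = 1.2 × 1.88 = 2.256 m².
From F = γ·h_c·A, the centroid depth is h_c = 126/(9.81 × 2.256) = 5.69328 m.
The centroid lies 1.88/2 = 0.94 m below the top edge, so the top edge sits at h_top = 5.69328 − 0.94 = 4.75328 m below the surface.

d_top ≈ 4.75 m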